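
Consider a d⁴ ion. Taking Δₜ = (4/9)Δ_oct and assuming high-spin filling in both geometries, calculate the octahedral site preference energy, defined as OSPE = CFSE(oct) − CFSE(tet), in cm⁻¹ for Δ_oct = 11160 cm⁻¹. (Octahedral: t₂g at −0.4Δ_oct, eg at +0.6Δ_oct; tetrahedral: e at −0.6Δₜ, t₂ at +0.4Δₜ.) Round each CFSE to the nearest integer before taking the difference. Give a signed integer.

-4712

In an octahedral site d⁴ (HS) is t₂g³ eg¹, giving CFSE(oct) = -0.6Δ_oct = -6696 cm⁻¹.
Tetrahedral: e² t₂², CFSE = 2(−0.6) + 2(+0.4) = -0.4Δₜ = -0.4 × (4/9) × 11160 = -1984 cm⁻¹.
OSPE = -6696 − (-1984) = -4712 cm⁻¹.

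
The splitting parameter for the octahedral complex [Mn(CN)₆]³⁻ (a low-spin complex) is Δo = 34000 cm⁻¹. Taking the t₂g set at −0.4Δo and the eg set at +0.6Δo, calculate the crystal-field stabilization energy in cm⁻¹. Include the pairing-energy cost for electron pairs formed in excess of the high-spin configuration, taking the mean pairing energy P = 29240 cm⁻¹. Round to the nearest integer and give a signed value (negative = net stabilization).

Each CN⁻ contributes -1; 6 × (-1) = -6. With overall charge -3, Mn is in the +3 oxidation state.
Group 7 minus oxidation state +3 gives a d⁴ configuration for Mn³⁺.
Configuration: t₂g⁴ eg⁰.
CFSE(orbital) = 4×(-0.4Δo) + 0×(0.6Δo) = -1.6Δo; with Δo = 34000 cm⁻¹ that is -54400 cm⁻¹.
High-spin d⁴ would be t₂g³ eg¹ with 0 pairs; low-spin has 1, so 1 excess pair costs +1P = +29240 cm⁻¹.
Net CFSE = -54400 + 29240 = -25160 cm⁻¹.

-25160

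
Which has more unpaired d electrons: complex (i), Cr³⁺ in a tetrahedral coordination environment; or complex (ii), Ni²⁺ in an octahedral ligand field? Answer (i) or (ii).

(i): Cr is in group 6, so Cr³⁺ is d³ (6 − 3 = 3); Tetrahedral splitting is small, so the complex is high-spin; e² t₂¹ → 3 unpaired.
(ii): Group 10 minus oxidation state +2 gives a d⁸ configuration for Ni²⁺; For octahedral d⁸ the high- and low-spin configurations coincide; t2g^6 e_g^2 → 2 unpaired.
So (i) has more unpaired electrons.

(i)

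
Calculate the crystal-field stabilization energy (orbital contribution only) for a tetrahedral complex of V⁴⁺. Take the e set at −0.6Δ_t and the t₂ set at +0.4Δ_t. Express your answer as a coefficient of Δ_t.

V⁴⁺: group 5, so d-count = 5 − 4 = 1.
With tetrahedral geometry the complex is necessarily high-spin.
Configuration: e¹ t₂⁰.
CFSE = 1(-0.6Δ_t) + 0(0.4Δ_t) = -0.6Δ_t + 0.0Δ_t = -0.6Δ_t.

-0.6 Δ_t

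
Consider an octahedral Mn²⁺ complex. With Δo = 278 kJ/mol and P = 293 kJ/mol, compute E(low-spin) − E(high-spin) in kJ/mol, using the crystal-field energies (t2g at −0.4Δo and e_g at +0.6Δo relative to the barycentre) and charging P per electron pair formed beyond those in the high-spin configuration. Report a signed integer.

30

Group 7 minus oxidation state +2 gives a d⁵ configuration for Mn²⁺.
High-spin d⁵ fills as t2g^3 e_g^2 with CFSE 3(−0.4) + 2(+0.6) = 0.0Δo = 0 kJ/mol.
For low-spin the configuration is t2g^5 e_g^0: orbital energy -2.0 × 278 = -556 kJ/mol, and 2 additional pairs relative to high-spin add 586 kJ/mol, giving 30 kJ/mol.
The difference is 30 − (0) = 30 kJ/mol, so high-spin lies lower.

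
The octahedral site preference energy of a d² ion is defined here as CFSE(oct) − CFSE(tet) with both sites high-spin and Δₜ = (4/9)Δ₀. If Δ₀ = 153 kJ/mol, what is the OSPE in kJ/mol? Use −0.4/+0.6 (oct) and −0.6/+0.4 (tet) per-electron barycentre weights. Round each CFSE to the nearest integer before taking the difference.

Octahedral high-spin t2g^2 e_g^0: CFSE = -0.8 × 153 = -122 kJ/mol.
Tetrahedral: e^2 t2^0, CFSE = 2(−0.6) + 0(+0.4) = -1.2Δₜ = -1.2 × (4/9) × 153 = -82 kJ/mol.
OSPE = CFSE(oct) − CFSE(tet) = -122 − (-82) = -40 kJ/mol.

-40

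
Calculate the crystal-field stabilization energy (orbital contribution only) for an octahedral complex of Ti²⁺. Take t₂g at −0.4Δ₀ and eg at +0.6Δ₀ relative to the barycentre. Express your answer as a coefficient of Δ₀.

Ti sits in group 4; removing 2 electrons leaves Ti²⁺ with 4 − 2 = 2 d electrons.
Configuration: t₂g² eg⁰.
CFSE = 2(-0.4Δ₀) + 0(0.6Δ₀) = -0.8Δ₀ + 0.0Δ₀ = -0.8Δ₀.

-0.8 Δ₀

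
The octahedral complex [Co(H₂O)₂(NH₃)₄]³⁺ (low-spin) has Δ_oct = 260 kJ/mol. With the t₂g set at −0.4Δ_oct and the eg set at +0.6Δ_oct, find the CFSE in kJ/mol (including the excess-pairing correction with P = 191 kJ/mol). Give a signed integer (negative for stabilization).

Ligand charges: 2×(+0) from H₂O and 4×(+0) from NH₃ sum to +0; with overall charge +3, Co is +3.
Co is in group 9, so Co³⁺ is d⁶ (9 − 3 = 6).
The d⁶ electrons fill as t₂g⁶ eg⁰.
The orbital stabilization is -2.4Δ_oct = -2.4 × 260 = -624 kJ/mol.
Pairing penalty: 3 pairs vs 1 in the high-spin reference → 2 extra × P = 382 kJ/mol.
Overall CFSE = -624 + 382 = -242 kJ/mol.

-242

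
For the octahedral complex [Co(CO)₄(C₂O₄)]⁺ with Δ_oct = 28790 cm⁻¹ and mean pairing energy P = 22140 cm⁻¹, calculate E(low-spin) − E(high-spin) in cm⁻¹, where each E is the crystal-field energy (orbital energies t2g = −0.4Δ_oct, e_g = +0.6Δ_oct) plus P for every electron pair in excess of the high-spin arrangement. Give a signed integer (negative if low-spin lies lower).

Ligand charges: 4×(+0) from CO and 1×(-2) from C₂O₄²⁻ sum to -2; with overall charge +1, Co is +3.
Group 9 minus oxidation state +3 gives a d⁶ configuration for Co³⁺.
In the high-spin limit (t2g^4 e_g^2) the orbital term is -0.4Δ_oct = -11516 cm⁻¹, with no excess pairing.
For low-spin the configuration is t2g^6 e_g^0: orbital energy -2.4 × 28790 = -69096 cm⁻¹, and 2 additional pairs relative to high-spin add 44280 cm⁻¹, giving -24816 cm⁻¹.
Thus E(LS) − E(HS) = -13300 cm⁻¹.

-13300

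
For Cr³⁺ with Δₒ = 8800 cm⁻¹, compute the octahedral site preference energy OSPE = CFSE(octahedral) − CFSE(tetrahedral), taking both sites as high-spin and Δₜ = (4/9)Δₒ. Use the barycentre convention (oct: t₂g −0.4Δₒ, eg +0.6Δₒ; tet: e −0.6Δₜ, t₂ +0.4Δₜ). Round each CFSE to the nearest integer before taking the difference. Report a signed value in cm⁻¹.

-7431

Group 6 minus oxidation state +3 gives a d³ configuration for Cr³⁺.
Octahedral high-spin t₂g³ eg⁰: CFSE = -1.2 × 8800 = -10560 cm⁻¹.
Tetrahedral: e² t₂¹, CFSE = 2(−0.6) + 1(+0.4) = -0.8Δₜ = -0.8 × (4/9) × 8800 = -3129 cm⁻¹.
OSPE = CFSE(oct) − CFSE(tet) = -10560 − (-3129) = -7431 cm⁻¹.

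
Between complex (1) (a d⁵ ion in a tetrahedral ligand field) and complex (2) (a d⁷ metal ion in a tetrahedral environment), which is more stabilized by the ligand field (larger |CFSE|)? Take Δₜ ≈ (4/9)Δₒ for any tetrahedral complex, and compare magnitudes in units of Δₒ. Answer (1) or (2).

(1): Tetrahedral splitting is small, so the complex is high-spin; e² t₂³, CFSE = 0.0Δₜ ≈ 0.00Δₒ.
(2): Tetrahedral fields are weak (Δₜ ≈ 4/9 Δₒ), so electrons fill high-spin; e⁴ t₂³, CFSE = -1.2Δₜ ≈ -0.53Δₒ.
So (2) has the larger |CFSE|.

(2)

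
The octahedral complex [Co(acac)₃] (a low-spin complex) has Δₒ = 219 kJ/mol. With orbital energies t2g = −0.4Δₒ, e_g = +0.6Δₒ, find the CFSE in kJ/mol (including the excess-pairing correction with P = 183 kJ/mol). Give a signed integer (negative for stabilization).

Each acac⁻ contributes -1; 3 × (-1) = -3. With overall charge +0, Co is in the +3 oxidation state.
Group 9 minus oxidation state +3 gives a d⁶ configuration for Co³⁺.
The d⁶ electrons fill as t2g^6 e_g^0.
Orbital CFSE = 6(-0.4) + 0(0.6) = -2.4Δₒ = -2.4 × 219 = -526 kJ/mol.
Relative to high-spin t2g^4 e_g^2 (1 paired), the low-spin configuration has 2 additional pairs, contributing +2 × 183 = +366 kJ/mol.
Net CFSE = -526 + 366 = -160 kJ/mol.

-160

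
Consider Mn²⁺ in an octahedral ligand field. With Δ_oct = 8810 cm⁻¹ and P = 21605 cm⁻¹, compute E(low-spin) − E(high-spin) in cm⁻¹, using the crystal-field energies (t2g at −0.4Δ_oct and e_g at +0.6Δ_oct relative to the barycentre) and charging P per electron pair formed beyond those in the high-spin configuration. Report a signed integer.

25590

Mn²⁺: group 7, so d-count = 7 − 2 = 5.
High-spin d⁵ fills as t2g^3 e_g^2 with CFSE 3(−0.4) + 2(+0.6) = 0.0Δ_oct = 0 cm⁻¹.
For low-spin the configuration is t2g^5 e_g^0: orbital energy -2.0 × 8810 = -17620 cm⁻¹, and 2 additional pairs relative to high-spin add 43210 cm⁻¹, giving 25590 cm⁻¹.
The difference is 25590 − (0) = 25590 cm⁻¹, so high-spin lies lower.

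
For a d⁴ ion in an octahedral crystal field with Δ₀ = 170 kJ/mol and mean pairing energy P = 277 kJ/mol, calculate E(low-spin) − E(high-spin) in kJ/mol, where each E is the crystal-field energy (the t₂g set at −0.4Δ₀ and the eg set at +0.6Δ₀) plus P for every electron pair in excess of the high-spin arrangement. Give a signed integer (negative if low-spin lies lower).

High-spin d⁴ fills as t₂g³ eg¹ with CFSE 3(−0.4) + 1(+0.6) = -0.6Δ₀ = -102 kJ/mol.
For low-spin the configuration is t₂g⁴ eg⁰: orbital energy -1.6 × 170 = -272 kJ/mol, and 1 additional pair relative to high-spin adds 277 kJ/mol, giving 5 kJ/mol.
Thus E(LS) − E(HS) = 107 kJ/mol.

107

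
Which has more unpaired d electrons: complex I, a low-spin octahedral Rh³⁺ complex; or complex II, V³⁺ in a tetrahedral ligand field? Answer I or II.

I: Rh is in group 9, so Rh³⁺ is d⁶ (9 − 3 = 6); t₂g⁶ eg⁰ → 0 unpaired.
II: V is in group 5, so V³⁺ is d² (5 − 3 = 2); Tetrahedral splitting is small, so the complex is high-spin; e² t₂⁰ → 2 unpaired.
So II has more unpaired electrons.

II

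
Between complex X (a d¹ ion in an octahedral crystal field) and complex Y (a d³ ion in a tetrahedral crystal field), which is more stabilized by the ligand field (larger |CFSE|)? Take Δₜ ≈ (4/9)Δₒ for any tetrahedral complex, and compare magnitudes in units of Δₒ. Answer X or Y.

X

X: For octahedral d¹ the high- and low-spin configurations coincide; t2g^1 e_g^0, CFSE = -0.4Δₒ.
Y: Tetrahedral splitting is small, so the complex is high-spin; e² t₂¹, CFSE = -0.8Δₜ ≈ -0.36Δₒ.
So X has the larger |CFSE|.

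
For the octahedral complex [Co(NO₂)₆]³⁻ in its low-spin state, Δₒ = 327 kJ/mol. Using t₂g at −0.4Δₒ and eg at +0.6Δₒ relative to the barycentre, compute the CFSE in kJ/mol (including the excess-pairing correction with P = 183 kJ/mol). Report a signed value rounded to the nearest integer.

-419

Each NO₂⁻ contributes -1; 6 × (-1) = -6. With overall charge -3, Co is in the +3 oxidation state.
Co sits in group 9; removing 3 electrons leaves Co³⁺ with 9 − 3 = 6 d electrons.
Configuration: t₂g⁶ eg⁰.
Orbital CFSE = 6(-0.4) + 0(0.6) = -2.4Δₒ = -2.4 × 327 = -785 kJ/mol.
Relative to high-spin t₂g⁴ eg² (1 paired), the low-spin configuration has 2 additional pairs, contributing +2 × 183 = +366 kJ/mol.
Overall CFSE = -785 + 366 = -419 kJ/mol.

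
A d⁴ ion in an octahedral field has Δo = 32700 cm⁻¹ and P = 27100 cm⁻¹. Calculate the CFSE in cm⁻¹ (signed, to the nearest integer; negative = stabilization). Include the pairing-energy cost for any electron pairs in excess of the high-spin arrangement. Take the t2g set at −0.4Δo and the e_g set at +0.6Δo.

-25220

Here Δo > P (32700 > 27100), so the low-spin state is favoured.
That gives t2g^4 e_g^0.
Orbital CFSE = -1.6Δo = -1.6 × 32700 = -52320 cm⁻¹.
Excess pairs vs high-spin: 1 − 0 = 1; pairing cost = +27100 cm⁻¹.
Net CFSE = -52320 + 27100 = -25220 cm⁻¹.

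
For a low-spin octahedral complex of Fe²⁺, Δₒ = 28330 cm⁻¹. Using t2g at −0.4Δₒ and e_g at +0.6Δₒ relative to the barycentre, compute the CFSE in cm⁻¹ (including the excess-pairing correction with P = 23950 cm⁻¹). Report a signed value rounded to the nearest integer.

-20092

Group 8 minus oxidation state +2 gives a d⁶ configuration for Fe²⁺.
Configuration: t2g^6 e_g^0.
CFSE(orbital) = 6×(-0.4Δₒ) + 0×(0.6Δₒ) = -2.4Δₒ; with Δₒ = 28330 cm⁻¹ that is -67992 cm⁻¹.
Relative to high-spin t2g^4 e_g^2 (1 paired), the low-spin configuration has 2 additional pairs, contributing +2 × 23950 = +47900 cm⁻¹.
Overall CFSE = -67992 + 47900 = -20092 cm⁻¹.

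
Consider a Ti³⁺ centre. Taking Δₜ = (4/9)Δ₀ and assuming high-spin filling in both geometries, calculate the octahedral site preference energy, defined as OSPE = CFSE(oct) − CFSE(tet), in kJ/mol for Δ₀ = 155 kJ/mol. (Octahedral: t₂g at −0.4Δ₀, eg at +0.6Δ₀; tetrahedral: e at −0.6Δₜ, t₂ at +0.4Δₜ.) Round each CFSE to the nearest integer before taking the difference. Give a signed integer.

-21

Ti³⁺: group 4, so d-count = 4 − 3 = 1.
In an octahedral site d¹ (HS) is t2g^1 e_g^0, giving CFSE(oct) = -0.4Δ₀ = -62 kJ/mol.
Tetrahedral e^1 t2^0 gives -0.6Δₜ = -0.6 × (4/9) × 155 = -41 kJ/mol.
OSPE = -62 − (-41) = -21 kJ/mol.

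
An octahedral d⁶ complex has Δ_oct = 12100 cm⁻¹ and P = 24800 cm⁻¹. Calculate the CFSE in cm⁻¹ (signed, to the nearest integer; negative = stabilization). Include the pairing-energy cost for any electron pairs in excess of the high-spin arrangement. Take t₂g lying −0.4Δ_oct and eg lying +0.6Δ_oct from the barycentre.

Since Δ_oct = 12100 cm⁻¹ < P = 24800 cm⁻¹, the complex adopts the high-spin configuration.
Configuration: t₂g⁴ eg².
Orbital CFSE = -0.4Δ_oct = -0.4 × 12100 = -4840 cm⁻¹.
High-spin has no excess pairs, so no pairing correction applies.

-4840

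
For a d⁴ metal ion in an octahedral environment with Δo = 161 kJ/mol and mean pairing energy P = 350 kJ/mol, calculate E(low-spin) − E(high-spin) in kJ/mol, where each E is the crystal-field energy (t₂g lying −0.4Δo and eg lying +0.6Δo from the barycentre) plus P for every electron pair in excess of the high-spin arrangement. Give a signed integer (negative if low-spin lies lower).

189

High-spin d⁴ fills as t₂g³ eg¹ with CFSE 3(−0.4) + 1(+0.6) = -0.6Δo = -97 kJ/mol.
For low-spin the configuration is t₂g⁴ eg⁰: orbital energy -1.6 × 161 = -258 kJ/mol, and 1 additional pair relative to high-spin adds 350 kJ/mol, giving 92 kJ/mol.
The difference is 92 − (-97) = 189 kJ/mol, so high-spin lies lower.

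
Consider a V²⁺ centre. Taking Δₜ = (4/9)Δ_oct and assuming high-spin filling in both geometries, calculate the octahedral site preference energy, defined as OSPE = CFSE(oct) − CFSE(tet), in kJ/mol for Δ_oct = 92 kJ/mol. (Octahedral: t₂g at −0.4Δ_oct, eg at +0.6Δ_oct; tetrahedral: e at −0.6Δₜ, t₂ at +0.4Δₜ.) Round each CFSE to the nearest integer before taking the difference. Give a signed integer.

-77

V sits in group 5; removing 2 electrons leaves V²⁺ with 5 − 2 = 3 d electrons.
In an octahedral site d³ (HS) is t₂g³ eg⁰, giving CFSE(oct) = -1.2Δ_oct = -110 kJ/mol.
In a tetrahedral site the filling is e² t₂¹: CFSE(tet) = -0.8Δₜ = -0.8 × (4/9)(92) = -33 kJ/mol.
OSPE = -110 − (-33) = -77 kJ/mol.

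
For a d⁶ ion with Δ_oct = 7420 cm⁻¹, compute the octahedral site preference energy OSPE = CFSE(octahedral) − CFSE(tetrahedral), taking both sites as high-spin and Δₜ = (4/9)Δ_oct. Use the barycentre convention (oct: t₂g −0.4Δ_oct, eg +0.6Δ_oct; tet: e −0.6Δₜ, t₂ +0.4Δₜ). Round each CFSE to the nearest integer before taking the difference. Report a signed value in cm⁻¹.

Octahedral high-spin t₂g⁴ eg²: CFSE = -0.4 × 7420 = -2968 cm⁻¹.
Tetrahedral: e³ t₂³, CFSE = 3(−0.6) + 3(+0.4) = -0.6Δₜ = -0.6 × (4/9) × 7420 = -1979 cm⁻¹.
Subtracting, OSPE = -2968 − (-1979) = -989 cm⁻¹.

-989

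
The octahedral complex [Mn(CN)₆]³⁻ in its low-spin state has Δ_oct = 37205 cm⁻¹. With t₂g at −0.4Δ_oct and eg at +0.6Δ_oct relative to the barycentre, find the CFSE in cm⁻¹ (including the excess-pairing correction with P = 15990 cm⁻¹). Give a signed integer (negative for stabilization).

Each CN⁻ contributes -1; 6 × (-1) = -6. With overall charge -3, Mn is in the +3 oxidation state.
Mn³⁺: group 7, so d-count = 7 − 3 = 4.
The d⁴ electrons fill as t₂g⁴ eg⁰.
Orbital CFSE = 4(-0.4) + 0(0.6) = -1.6Δ_oct = -1.6 × 37205 = -59528 cm⁻¹.
Pairing penalty: 1 pair vs 0 in the high-spin reference → 1 extra × P = 15990 cm⁻¹.
Combining: -59528 + 15990 = -43538 cm⁻¹.

-43538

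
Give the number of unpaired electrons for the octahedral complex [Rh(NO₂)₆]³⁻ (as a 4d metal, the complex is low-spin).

Each NO₂⁻ contributes -1; 6 × (-1) = -6. With overall charge -3, Rh is in the +3 oxidation state.
Rh is in group 9, so Rh³⁺ is d⁶ (9 − 3 = 6).
Configuration: t₂g⁶ eg⁰, giving 0 unpaired electrons.

0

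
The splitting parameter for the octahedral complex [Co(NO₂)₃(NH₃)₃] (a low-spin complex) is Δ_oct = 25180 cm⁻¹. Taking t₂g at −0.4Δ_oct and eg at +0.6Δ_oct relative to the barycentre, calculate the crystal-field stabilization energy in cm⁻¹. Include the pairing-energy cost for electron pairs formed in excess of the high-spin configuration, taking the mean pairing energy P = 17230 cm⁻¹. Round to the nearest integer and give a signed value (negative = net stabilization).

Ligand charges: 3×(-1) from NO₂⁻ and 3×(+0) from NH₃ sum to -3; with overall charge +0, Co is +3.
Co³⁺: group 9, so d-count = 9 − 3 = 6.
The d⁶ electrons fill as t₂g⁶ eg⁰.
The orbital stabilization is -2.4Δ_oct = -2.4 × 25180 = -60432 cm⁻¹.
Relative to high-spin t₂g⁴ eg² (1 paired), the low-spin configuration has 2 additional pairs, contributing +2 × 17230 = +34460 cm⁻¹.
Net CFSE = -60432 + 34460 = -25972 cm⁻¹.

-25972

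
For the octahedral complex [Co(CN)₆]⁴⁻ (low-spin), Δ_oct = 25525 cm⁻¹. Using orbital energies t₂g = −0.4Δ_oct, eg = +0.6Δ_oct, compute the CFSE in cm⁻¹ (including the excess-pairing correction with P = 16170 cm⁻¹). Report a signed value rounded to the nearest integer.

-29775

Each CN⁻ contributes -1; 6 × (-1) = -6. With overall charge -4, Co is in the +2 oxidation state.
Co sits in group 9; removing 2 electrons leaves Co²⁺ with 9 − 2 = 7 d electrons.
Configuration: t₂g⁶ eg¹.
Orbital CFSE = 6(-0.4) + 1(0.6) = -1.8Δ_oct = -1.8 × 25525 = -45945 cm⁻¹.
Pairing penalty: 3 pairs vs 2 in the high-spin reference → 1 extra × P = 16170 cm⁻¹.
Net CFSE = -45945 + 16170 = -29775 cm⁻¹.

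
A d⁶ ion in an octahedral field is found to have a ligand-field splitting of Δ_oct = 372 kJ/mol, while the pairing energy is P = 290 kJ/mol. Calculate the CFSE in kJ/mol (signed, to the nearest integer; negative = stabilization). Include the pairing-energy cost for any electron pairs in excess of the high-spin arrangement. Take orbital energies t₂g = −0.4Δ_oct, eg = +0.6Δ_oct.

-313

Here Δ_oct > P (372 > 290), so the low-spin state is favoured.
That gives t₂g⁶ eg⁰.
Orbital CFSE = -2.4Δ_oct = -2.4 × 372 = -893 kJ/mol.
Excess pairs vs high-spin: 3 − 1 = 2; pairing cost = +580 kJ/mol.
Net CFSE = -893 + 580 = -313 kJ/mol.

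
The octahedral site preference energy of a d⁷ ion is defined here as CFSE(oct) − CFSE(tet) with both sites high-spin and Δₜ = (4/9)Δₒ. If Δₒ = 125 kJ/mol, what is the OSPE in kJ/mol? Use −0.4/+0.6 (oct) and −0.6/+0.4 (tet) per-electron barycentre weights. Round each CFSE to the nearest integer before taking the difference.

Octahedral high-spin t₂g⁵ eg²: CFSE = -0.8 × 125 = -100 kJ/mol.
Tetrahedral e⁴ t₂³ gives -1.2Δₜ = -1.2 × (4/9) × 125 = -67 kJ/mol.
OSPE = -100 − (-67) = -33 kJ/mol.

-33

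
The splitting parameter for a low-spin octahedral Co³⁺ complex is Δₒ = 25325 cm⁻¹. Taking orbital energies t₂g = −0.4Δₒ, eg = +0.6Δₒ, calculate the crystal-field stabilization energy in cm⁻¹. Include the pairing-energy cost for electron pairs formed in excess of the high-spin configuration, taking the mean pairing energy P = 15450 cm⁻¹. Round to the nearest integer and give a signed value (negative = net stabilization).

Co³⁺: group 9, so d-count = 9 − 3 = 6.
The d⁶ electrons fill as t₂g⁶ eg⁰.
The orbital stabilization is -2.4Δₒ = -2.4 × 25325 = -60780 cm⁻¹.
Pairing penalty: 3 pairs vs 1 in the high-spin reference → 2 extra × P = 30900 cm⁻¹.
Net CFSE = -60780 + 30900 = -29880 cm⁻¹.

-29880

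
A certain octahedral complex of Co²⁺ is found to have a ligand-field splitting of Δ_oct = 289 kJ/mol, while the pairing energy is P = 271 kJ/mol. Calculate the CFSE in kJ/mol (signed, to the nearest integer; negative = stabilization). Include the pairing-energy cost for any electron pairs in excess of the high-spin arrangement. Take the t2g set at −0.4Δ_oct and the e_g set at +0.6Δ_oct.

-249

Group 9 minus oxidation state +2 gives a d⁷ configuration for Co²⁺.
Since Δ_oct = 289 kJ/mol > P = 271 kJ/mol, the complex adopts the low-spin configuration.
That gives t2g^6 e_g^1.
Orbital CFSE = -1.8Δ_oct = -1.8 × 289 = -520 kJ/mol.
Excess pairs vs high-spin: 3 − 2 = 1; pairing cost = +271 kJ/mol.
Net CFSE = -520 + 271 = -249 kJ/mol.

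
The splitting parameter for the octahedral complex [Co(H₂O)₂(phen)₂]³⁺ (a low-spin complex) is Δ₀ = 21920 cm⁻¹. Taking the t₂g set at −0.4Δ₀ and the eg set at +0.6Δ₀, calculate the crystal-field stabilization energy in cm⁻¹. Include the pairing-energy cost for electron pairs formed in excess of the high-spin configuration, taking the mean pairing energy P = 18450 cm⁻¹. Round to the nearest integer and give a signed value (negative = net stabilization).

Ligand charges: 2×(+0) from H₂O and 2×(+0) from phen sum to +0; with overall charge +3, Co is +3.
Co³⁺: group 9, so d-count = 9 − 3 = 6.
The d⁶ electrons fill as t₂g⁶ eg⁰.
The orbital stabilization is -2.4Δ₀ = -2.4 × 21920 = -52608 cm⁻¹.
Pairing penalty: 3 pairs vs 1 in the high-spin reference → 2 extra × P = 36900 cm⁻¹.
Overall CFSE = -52608 + 36900 = -15708 cm⁻¹.

-15708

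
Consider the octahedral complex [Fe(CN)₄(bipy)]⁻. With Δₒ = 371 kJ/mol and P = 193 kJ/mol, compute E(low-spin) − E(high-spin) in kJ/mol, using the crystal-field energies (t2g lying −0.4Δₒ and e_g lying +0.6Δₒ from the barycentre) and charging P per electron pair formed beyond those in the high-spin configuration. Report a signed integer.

Ligand charges: 4×(-1) from CN⁻ and 1×(+0) from bipy sum to -4; with overall charge -1, Fe is +3.
Fe is in group 8, so Fe³⁺ is d⁵ (8 − 3 = 5).
High-spin: t2g^3 e_g^2, CFSE = 0.0Δₒ = 0 kJ/mol.
Low-spin: t2g^5 e_g^0, orbital CFSE = -2.0Δₒ = -742 kJ/mol; plus 2 excess pairs × P = +386 kJ/mol; total -356 kJ/mol.
Thus E(LS) − E(HS) = -356 kJ/mol.

-356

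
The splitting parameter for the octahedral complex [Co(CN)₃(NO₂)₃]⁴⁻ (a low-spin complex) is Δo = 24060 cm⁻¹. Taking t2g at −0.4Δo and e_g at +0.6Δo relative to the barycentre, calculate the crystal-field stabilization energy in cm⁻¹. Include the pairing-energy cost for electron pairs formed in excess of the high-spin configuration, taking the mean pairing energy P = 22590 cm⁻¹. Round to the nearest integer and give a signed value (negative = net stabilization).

Ligand charges: 3×(-1) from CN⁻ and 3×(-1) from NO₂⁻ sum to -6; with overall charge -4, Co is +2.
Co²⁺: group 9, so d-count = 9 − 2 = 7.
Configuration: t2g^6 e_g^1.
The orbital stabilization is -1.8Δo = -1.8 × 24060 = -43308 cm⁻¹.
Relative to high-spin t2g^5 e_g^2 (2 paired), the low-spin configuration has 1 additional pair, contributing +1 × 22590 = +22590 cm⁻¹.
Combining: -43308 + 22590 = -20718 cm⁻¹.

-20718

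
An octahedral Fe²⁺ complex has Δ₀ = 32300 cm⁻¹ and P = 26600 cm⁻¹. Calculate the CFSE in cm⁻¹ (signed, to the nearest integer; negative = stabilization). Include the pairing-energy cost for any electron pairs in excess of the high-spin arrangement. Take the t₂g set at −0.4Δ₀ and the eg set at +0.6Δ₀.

Fe is in group 8, so Fe²⁺ is d⁶ (8 − 2 = 6).
Δ₀ > P, so pairing is preferred: the ground state is low-spin.
Configuration: t₂g⁶ eg⁰.
Orbital CFSE = -2.4Δ₀ = -2.4 × 32300 = -77520 cm⁻¹.
Excess pairs vs high-spin: 3 − 1 = 2; pairing cost = +53200 cm⁻¹.
Net CFSE = -77520 + 53200 = -24320 cm⁻¹.

-24320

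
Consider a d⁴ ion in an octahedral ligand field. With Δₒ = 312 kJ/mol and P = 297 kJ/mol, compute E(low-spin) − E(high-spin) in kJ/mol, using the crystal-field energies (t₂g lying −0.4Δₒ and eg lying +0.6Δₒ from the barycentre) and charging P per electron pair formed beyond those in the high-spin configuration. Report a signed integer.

-15

In the high-spin limit (t₂g³ eg¹) the orbital term is -0.6Δₒ = -187 kJ/mol, with no excess pairing.
Low-spin t₂g⁴ eg⁰ gives -1.6Δₒ = -499 kJ/mol, but forming 1 extra pair costs 1P = 297 kJ/mol, so E(LS) = -499 + 297 = -202 kJ/mol.
The difference is -202 − (-187) = -15 kJ/mol, so low-spin lies lower.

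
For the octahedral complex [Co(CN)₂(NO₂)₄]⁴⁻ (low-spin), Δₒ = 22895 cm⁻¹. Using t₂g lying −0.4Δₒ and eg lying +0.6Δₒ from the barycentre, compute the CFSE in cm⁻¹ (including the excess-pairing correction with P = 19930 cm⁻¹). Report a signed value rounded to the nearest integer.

-21281

Ligand charges: 2×(-1) from CN⁻ and 4×(-1) from NO₂⁻ sum to -6; with overall charge -4, Co is +2.
Group 9 minus oxidation state +2 gives a d⁷ configuration for Co²⁺.
Electron filling gives t₂g⁶ eg¹.
Orbital CFSE = 6(-0.4) + 1(0.6) = -1.8Δₒ = -1.8 × 22895 = -41211 cm⁻¹.
Pairing penalty: 3 pairs vs 2 in the high-spin reference → 1 extra × P = 19930 cm⁻¹.
Combining: -41211 + 19930 = -21281 cm⁻¹.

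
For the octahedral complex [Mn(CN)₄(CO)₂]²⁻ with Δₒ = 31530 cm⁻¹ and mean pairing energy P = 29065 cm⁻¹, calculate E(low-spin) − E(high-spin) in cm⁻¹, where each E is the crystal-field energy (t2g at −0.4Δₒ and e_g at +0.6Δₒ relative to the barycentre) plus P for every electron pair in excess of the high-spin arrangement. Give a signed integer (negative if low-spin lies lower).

-4930

Ligand charges: 4×(-1) from CN⁻ and 2×(+0) from CO sum to -4; with overall charge -2, Mn is +2.
Mn is in group 7, so Mn²⁺ is d⁵ (7 − 2 = 5).
High-spin d⁵ fills as t2g^3 e_g^2 with CFSE 3(−0.4) + 2(+0.6) = 0.0Δₒ = 0 cm⁻¹.
Low-spin: t2g^5 e_g^0, orbital CFSE = -2.0Δₒ = -63060 cm⁻¹; plus 2 excess pairs × P = +58130 cm⁻¹; total -4930 cm⁻¹.
The difference is -4930 − (0) = -4930 cm⁻¹, so low-spin lies lower.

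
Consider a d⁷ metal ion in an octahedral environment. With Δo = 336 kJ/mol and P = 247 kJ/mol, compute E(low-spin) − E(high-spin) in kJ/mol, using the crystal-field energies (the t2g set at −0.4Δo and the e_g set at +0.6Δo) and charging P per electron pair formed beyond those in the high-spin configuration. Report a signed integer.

In the high-spin limit (t2g^5 e_g^2) the orbital term is -0.8Δo = -269 kJ/mol, with no excess pairing.
For low-spin the configuration is t2g^6 e_g^1: orbital energy -1.8 × 336 = -605 kJ/mol, and 1 additional pair relative to high-spin adds 247 kJ/mol, giving -358 kJ/mol.
Thus E(LS) − E(HS) = -89 kJ/mol.

-89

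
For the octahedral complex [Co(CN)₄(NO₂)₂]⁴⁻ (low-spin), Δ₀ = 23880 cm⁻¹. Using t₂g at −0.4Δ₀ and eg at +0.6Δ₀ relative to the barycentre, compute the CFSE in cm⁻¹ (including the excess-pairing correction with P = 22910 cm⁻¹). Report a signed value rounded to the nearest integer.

Ligand charges: 4×(-1) from CN⁻ and 2×(-1) from NO₂⁻ sum to -6; with overall charge -4, Co is +2.
Group 9 minus oxidation state +2 gives a d⁷ configuration for Co²⁺.
Electron filling gives t₂g⁶ eg¹.
Orbital CFSE = 6(-0.4) + 1(0.6) = -1.8Δ₀ = -1.8 × 23880 = -42984 cm⁻¹.
Relative to high-spin t₂g⁵ eg² (2 paired), the low-spin configuration has 1 additional pair, contributing +1 × 22910 = +22910 cm⁻¹.
Overall CFSE = -42984 + 22910 = -20074 cm⁻¹.

-20074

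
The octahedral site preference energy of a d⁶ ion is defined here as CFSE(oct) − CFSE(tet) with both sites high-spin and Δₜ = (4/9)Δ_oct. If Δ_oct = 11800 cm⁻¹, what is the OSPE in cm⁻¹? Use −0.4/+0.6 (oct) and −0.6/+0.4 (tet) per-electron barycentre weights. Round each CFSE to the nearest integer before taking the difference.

Octahedral high-spin t2g^4 e_g^2: CFSE = -0.4 × 11800 = -4720 cm⁻¹.
Tetrahedral e^3 t2^3 gives -0.6Δₜ = -0.6 × (4/9) × 11800 = -3147 cm⁻¹.
Subtracting, OSPE = -4720 − (-3147) = -1573 cm⁻¹.

-1573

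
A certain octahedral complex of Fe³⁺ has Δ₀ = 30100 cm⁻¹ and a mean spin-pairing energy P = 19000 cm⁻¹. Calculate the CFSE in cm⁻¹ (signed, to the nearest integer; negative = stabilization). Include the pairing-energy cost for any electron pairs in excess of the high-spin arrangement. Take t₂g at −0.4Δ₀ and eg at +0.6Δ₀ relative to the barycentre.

-22200

Group 8 minus oxidation state +3 gives a d⁵ configuration for Fe³⁺.
Since Δ₀ = 30100 cm⁻¹ > P = 19000 cm⁻¹, the complex adopts the low-spin configuration.
Filling d⁵ accordingly: t₂g⁵ eg⁰.
Orbital CFSE = -2.0Δ₀ = -2.0 × 30100 = -60200 cm⁻¹.
Excess pairs vs high-spin: 2 − 0 = 2; pairing cost = +38000 cm⁻¹.
Net CFSE = -60200 + 38000 = -22200 cm⁻¹.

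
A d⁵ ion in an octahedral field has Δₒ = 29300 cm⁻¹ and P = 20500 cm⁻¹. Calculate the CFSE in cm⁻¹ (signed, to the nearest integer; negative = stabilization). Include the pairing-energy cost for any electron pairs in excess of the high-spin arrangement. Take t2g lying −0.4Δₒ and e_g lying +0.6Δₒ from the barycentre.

With Δₒ > P the complex is low-spin.
That gives t2g^5 e_g^0.
Orbital CFSE = -2.0Δₒ = -2.0 × 29300 = -58600 cm⁻¹.
Excess pairs vs high-spin: 2 − 0 = 2; pairing cost = +41000 cm⁻¹.
Net CFSE = -58600 + 41000 = -17600 cm⁻¹.

-17600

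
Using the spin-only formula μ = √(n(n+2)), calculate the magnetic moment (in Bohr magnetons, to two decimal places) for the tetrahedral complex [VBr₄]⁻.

Each Br⁻ contributes -1; 4 × (-1) = -4. With overall charge -1, V is in the +3 oxidation state.
V sits in group 5; removing 3 electrons leaves V³⁺ with 5 − 3 = 2 d electrons.
With tetrahedral geometry the complex is necessarily high-spin.
Configuration: e² t₂⁰ → 2 unpaired electrons.
μ(spin-only) = √[2(2+2)] = √8 ≈ 2.83 Bohr magnetons.

2.83 Bohr magnetons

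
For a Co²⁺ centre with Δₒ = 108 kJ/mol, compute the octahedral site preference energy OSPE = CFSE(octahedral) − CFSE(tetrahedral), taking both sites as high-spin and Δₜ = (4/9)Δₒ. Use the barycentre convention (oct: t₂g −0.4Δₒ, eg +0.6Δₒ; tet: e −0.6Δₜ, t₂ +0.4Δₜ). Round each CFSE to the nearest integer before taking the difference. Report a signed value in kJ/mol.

Co sits in group 9; removing 2 electrons leaves Co²⁺ with 9 − 2 = 7 d electrons.
Octahedral (high-spin): t2g^5 e_g^2, CFSE = 5(−0.4) + 2(+0.6) = -0.8Δₒ = -0.8 × 108 = -86 kJ/mol.
Tetrahedral e^4 t2^3 gives -1.2Δₜ = -1.2 × (4/9) × 108 = -58 kJ/mol.
OSPE = CFSE(oct) − CFSE(tet) = -86 − (-58) = -28 kJ/mol.

-28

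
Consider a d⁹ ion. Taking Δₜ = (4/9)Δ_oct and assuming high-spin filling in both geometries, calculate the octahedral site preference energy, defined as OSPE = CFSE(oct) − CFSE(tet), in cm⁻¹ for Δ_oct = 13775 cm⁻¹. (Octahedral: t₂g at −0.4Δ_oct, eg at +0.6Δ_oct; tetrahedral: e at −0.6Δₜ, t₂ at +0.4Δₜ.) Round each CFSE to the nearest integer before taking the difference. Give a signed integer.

In an octahedral site d⁹ (HS) is t₂g⁶ eg³, giving CFSE(oct) = -0.6Δ_oct = -8265 cm⁻¹.
In a tetrahedral site the filling is e⁴ t₂⁵: CFSE(tet) = -0.4Δₜ = -0.4 × (4/9)(13775) = -2449 cm⁻¹.
OSPE = -8265 − (-2449) = -5816 cm⁻¹.

-5816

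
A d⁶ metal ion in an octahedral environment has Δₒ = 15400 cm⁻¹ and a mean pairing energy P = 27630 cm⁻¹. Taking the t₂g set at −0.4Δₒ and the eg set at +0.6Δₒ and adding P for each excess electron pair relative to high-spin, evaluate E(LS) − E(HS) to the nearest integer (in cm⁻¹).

24460

High-spin: t₂g⁴ eg², CFSE = -0.4Δₒ = -6160 cm⁻¹.
Low-spin: t₂g⁶ eg⁰, orbital CFSE = -2.4Δₒ = -36960 cm⁻¹; plus 2 excess pairs × P = +55260 cm⁻¹; total 18300 cm⁻¹.
Thus E(LS) − E(HS) = 24460 cm⁻¹.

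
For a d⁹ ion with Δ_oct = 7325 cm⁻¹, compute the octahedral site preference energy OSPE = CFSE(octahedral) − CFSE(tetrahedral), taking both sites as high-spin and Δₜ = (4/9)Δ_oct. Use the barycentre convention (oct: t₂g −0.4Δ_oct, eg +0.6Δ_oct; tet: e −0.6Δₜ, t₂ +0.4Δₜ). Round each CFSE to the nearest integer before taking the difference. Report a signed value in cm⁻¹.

-3093

Octahedral (high-spin): t₂g⁶ eg³, CFSE = 6(−0.4) + 3(+0.6) = -0.6Δ_oct = -0.6 × 7325 = -4395 cm⁻¹.
Tetrahedral e⁴ t₂⁵ gives -0.4Δₜ = -0.4 × (4/9) × 7325 = -1302 cm⁻¹.
Subtracting, OSPE = -4395 − (-1302) = -3093 cm⁻¹.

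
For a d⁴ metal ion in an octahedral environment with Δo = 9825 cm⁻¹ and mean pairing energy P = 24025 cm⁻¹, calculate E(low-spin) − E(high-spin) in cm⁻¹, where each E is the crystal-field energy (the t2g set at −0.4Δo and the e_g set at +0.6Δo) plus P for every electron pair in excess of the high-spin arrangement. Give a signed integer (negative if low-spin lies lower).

In the high-spin limit (t2g^3 e_g^1) the orbital term is -0.6Δo = -5895 cm⁻¹, with no excess pairing.
Low-spin: t2g^4 e_g^0, orbital CFSE = -1.6Δo = -15720 cm⁻¹; plus 1 excess pair × P = +24025 cm⁻¹; total 8305 cm⁻¹.
Thus E(LS) − E(HS) = 14200 cm⁻¹.

14200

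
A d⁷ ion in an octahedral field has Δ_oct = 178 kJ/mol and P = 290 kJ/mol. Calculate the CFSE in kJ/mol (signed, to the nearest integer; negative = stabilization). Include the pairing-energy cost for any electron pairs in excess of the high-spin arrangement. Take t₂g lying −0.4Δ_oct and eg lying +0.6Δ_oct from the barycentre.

Here Δ_oct < P (178 < 290), so the high-spin state is favoured.
That gives t₂g⁵ eg².
Orbital CFSE = -0.8Δ_oct = -0.8 × 178 = -142 kJ/mol.
High-spin has no excess pairs, so no pairing correction applies.

-142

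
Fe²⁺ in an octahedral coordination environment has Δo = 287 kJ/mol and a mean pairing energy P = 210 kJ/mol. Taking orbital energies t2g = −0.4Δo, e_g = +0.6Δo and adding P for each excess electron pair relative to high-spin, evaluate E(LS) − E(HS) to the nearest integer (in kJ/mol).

Fe sits in group 8; removing 2 electrons leaves Fe²⁺ with 8 − 2 = 6 d electrons.
In the high-spin limit (t2g^4 e_g^2) the orbital term is -0.4Δo = -115 kJ/mol, with no excess pairing.
Low-spin t2g^6 e_g^0 gives -2.4Δo = -689 kJ/mol, but forming 2 extra pairs costs 2P = 420 kJ/mol, so E(LS) = -689 + 420 = -269 kJ/mol.
E(LS) − E(HS) = -269 − (-115) = -154 kJ/mol.

-154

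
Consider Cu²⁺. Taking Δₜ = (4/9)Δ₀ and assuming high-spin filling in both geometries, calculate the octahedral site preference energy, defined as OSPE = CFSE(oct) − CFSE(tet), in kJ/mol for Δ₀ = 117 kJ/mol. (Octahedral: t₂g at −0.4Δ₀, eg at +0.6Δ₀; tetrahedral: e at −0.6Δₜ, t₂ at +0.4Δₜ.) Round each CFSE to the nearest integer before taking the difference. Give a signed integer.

-49

Cu²⁺: group 11, so d-count = 11 − 2 = 9.
In an octahedral site d⁹ (HS) is t₂g⁶ eg³, giving CFSE(oct) = -0.6Δ₀ = -70 kJ/mol.
Tetrahedral e⁴ t₂⁵ gives -0.4Δₜ = -0.4 × (4/9) × 117 = -21 kJ/mol.
OSPE = CFSE(oct) − CFSE(tet) = -70 − (-21) = -49 kJ/mol.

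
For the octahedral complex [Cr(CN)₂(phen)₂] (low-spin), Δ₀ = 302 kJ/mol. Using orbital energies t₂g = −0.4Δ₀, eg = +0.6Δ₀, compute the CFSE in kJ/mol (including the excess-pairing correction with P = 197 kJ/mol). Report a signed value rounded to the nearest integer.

-286

Ligand charges: 2×(-1) from CN⁻ and 2×(+0) from phen sum to -2; with overall charge +0, Cr is +2.
Cr sits in group 6; removing 2 electrons leaves Cr²⁺ with 6 − 2 = 4 d electrons.
Configuration: t₂g⁴ eg⁰.
Orbital CFSE = 4(-0.4) + 0(0.6) = -1.6Δ₀ = -1.6 × 302 = -483 kJ/mol.
Pairing penalty: 1 pair vs 0 in the high-spin reference → 1 extra × P = 197 kJ/mol.
Net CFSE = -483 + 197 = -286 kJ/mol.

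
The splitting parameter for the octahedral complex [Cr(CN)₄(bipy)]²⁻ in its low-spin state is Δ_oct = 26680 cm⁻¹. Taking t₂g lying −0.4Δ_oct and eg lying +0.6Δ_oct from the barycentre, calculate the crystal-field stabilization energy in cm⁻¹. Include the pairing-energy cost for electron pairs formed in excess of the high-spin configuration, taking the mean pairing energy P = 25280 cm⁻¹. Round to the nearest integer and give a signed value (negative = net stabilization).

-17408

Ligand charges: 4×(-1) from CN⁻ and 1×(+0) from bipy sum to -4; with overall charge -2, Cr is +2.
Group 6 minus oxidation state +2 gives a d⁴ configuration for Cr²⁺.
Configuration: t₂g⁴ eg⁰.
Orbital CFSE = 4(-0.4) + 0(0.6) = -1.6Δ_oct = -1.6 × 26680 = -42688 cm⁻¹.
High-spin d⁴ would be t₂g³ eg¹ with 0 pairs; low-spin has 1, so 1 excess pair costs +1P = +25280 cm⁻¹.
Overall CFSE = -42688 + 25280 = -17408 cm⁻¹.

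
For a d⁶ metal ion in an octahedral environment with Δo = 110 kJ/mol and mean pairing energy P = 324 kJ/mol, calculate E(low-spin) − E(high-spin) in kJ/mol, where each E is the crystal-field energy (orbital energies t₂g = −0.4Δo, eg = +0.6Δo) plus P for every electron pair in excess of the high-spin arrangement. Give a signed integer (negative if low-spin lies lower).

In the high-spin limit (t₂g⁴ eg²) the orbital term is -0.4Δo = -44 kJ/mol, with no excess pairing.
Low-spin: t₂g⁶ eg⁰, orbital CFSE = -2.4Δo = -264 kJ/mol; plus 2 excess pairs × P = +648 kJ/mol; total 384 kJ/mol.
Thus E(LS) − E(HS) = 428 kJ/mol.

428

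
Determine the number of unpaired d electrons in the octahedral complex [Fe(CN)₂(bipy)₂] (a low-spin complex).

0

Ligand charges: 2×(-1) from CN⁻ and 2×(+0) from bipy sum to -2; with overall charge +0, Fe is +2.
Fe²⁺: group 8, so d-count = 8 − 2 = 6.
Configuration: t2g^6 e_g^0, giving 0 unpaired electrons.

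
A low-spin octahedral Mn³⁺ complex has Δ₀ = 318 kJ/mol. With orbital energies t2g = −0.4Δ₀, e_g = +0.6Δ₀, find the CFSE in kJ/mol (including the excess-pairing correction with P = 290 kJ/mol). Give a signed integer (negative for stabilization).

Mn³⁺: group 7, so d-count = 7 − 3 = 4.
Electron filling gives t2g^4 e_g^0.
Orbital CFSE = 4(-0.4) + 0(0.6) = -1.6Δ₀ = -1.6 × 318 = -509 kJ/mol.
Pairing penalty: 1 pair vs 0 in the high-spin reference → 1 extra × P = 290 kJ/mol.
Combining: -509 + 290 = -219 kJ/mol.

-219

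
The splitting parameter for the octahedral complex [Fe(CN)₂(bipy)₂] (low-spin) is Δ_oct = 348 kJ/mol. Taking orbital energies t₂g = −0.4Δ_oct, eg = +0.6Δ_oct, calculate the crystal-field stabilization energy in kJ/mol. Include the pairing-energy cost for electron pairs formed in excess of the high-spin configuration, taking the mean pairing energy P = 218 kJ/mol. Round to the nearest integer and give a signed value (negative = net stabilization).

-399

Ligand charges: 2×(-1) from CN⁻ and 2×(+0) from bipy sum to -2; with overall charge +0, Fe is +2.
Group 8 minus oxidation state +2 gives a d⁶ configuration for Fe²⁺.
Configuration: t₂g⁶ eg⁰.
CFSE(orbital) = 6×(-0.4Δ_oct) + 0×(0.6Δ_oct) = -2.4Δ_oct; with Δ_oct = 348 kJ/mol that is -835 kJ/mol.
High-spin d⁶ would be t₂g⁴ eg² with 1 pair; low-spin has 3, so 2 excess pairs cost +2P = +436 kJ/mol.
Overall CFSE = -835 + 436 = -399 kJ/mol.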